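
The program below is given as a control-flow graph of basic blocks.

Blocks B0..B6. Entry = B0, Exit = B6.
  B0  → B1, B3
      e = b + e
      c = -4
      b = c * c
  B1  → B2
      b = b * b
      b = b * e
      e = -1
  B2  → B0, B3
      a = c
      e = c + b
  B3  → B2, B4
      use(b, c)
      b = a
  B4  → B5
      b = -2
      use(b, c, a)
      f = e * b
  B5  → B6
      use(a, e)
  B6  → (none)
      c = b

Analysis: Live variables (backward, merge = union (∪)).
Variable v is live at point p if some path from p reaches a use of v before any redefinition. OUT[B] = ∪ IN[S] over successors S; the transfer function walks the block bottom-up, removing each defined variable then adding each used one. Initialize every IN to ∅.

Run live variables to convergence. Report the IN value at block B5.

Answer: {a, b, e}

Trace:
Per-block solution:
  B0:  IN={a, b, e}  OUT={a, b, c, e}
  B1:  IN={b, c, e}  OUT={b, c}
  B2:  IN={b, c}  OUT={a, b, c, e}
  B3:  IN={a, b, c, e}  OUT={a, b, c, e}
  B4:  IN={a, c, e}  OUT={a, b, e}
  B5:  IN={a, b, e}  OUT={b}
  B6:  IN={b}  OUT={}

Merge at B5: OUT[B5] = IN[B6] = {b}
Applying B5's transfer function to that OUT value gives IN[B5] (row B5 above).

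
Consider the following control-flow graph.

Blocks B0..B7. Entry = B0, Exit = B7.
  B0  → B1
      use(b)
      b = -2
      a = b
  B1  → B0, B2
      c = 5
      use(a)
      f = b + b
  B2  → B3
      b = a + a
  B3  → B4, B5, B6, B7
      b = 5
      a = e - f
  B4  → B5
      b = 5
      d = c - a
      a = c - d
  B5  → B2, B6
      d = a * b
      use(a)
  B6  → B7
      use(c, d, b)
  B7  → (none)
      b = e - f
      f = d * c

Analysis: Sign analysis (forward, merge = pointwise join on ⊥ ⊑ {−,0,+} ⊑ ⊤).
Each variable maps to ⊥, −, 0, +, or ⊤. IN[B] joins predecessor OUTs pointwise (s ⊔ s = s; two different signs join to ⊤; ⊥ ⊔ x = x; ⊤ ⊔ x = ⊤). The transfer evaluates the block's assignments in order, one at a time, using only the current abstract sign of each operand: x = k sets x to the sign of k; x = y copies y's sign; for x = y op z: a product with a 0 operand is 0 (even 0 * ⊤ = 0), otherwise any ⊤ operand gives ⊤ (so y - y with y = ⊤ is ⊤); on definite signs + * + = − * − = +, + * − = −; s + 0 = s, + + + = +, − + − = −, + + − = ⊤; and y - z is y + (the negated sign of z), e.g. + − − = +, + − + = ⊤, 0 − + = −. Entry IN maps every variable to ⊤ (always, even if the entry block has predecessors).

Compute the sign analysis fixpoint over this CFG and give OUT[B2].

Per-block solution:
  B0:  IN=(all ⊤)  OUT={a:-, b:-; rest ⊤}
  B1:  IN={a:-, b:-; rest ⊤}  OUT={a:-, b:-, c:+, f:-; rest ⊤}
  B2:  IN={c:+, f:-; rest ⊤}  OUT={c:+, f:-; rest ⊤}
  B3:  IN={c:+, f:-; rest ⊤}  OUT={b:+, c:+, f:-; rest ⊤}
  B4:  IN={b:+, c:+, f:-; rest ⊤}  OUT={b:+, c:+, f:-; rest ⊤}
  B5:  IN={b:+, c:+, f:-; rest ⊤}  OUT={b:+, c:+, f:-; rest ⊤}
  B6:  IN={b:+, c:+, f:-; rest ⊤}  OUT={b:+, c:+, f:-; rest ⊤}
  B7:  IN={b:+, c:+, f:-; rest ⊤}  OUT={c:+; rest ⊤}

Merge at B2: IN[B2] = OUT[B1] ⊔ OUT[B5] = {a: ⊤, b: ⊤, c: +, d: ⊤, e: ⊤, f: -}
Applying B2's transfer function to that IN value gives OUT[B2] (row B2 above).

Answer: {a: ⊤, b: ⊤, c: +, d: ⊤, e: ⊤, f: -}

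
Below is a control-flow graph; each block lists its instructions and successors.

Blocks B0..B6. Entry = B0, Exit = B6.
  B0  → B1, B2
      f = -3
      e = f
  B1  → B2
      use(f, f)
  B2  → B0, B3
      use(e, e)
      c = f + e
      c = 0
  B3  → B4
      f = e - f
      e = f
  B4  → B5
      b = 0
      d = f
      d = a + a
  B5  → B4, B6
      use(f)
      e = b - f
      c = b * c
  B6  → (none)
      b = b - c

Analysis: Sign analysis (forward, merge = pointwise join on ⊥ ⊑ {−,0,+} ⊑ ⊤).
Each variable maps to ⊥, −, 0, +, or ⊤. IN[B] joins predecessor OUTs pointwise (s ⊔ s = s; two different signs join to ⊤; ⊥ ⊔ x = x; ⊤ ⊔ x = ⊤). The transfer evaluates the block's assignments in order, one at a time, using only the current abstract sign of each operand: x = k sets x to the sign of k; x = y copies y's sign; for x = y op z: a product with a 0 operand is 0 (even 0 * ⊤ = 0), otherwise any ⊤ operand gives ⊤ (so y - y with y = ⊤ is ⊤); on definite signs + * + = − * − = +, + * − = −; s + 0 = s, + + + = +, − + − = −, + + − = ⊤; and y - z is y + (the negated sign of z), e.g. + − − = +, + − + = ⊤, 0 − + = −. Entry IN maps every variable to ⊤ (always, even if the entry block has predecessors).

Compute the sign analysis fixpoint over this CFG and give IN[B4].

Fixpoint table:
  B0:   IN=(all ⊤)   OUT={e:-, f:-; rest ⊤}
  B1:   IN={e:-, f:-; rest ⊤}   OUT={e:-, f:-; rest ⊤}
  B2:   IN={e:-, f:-; rest ⊤}   OUT={c:0, e:-, f:-; rest ⊤}
  B3:   IN={c:0, e:-, f:-; rest ⊤}   OUT={c:0; rest ⊤}
  B4:   IN={c:0; rest ⊤}   OUT={b:0, c:0; rest ⊤}
  B5:   IN={b:0, c:0; rest ⊤}   OUT={b:0, c:0; rest ⊤}
  B6:   IN={b:0, c:0; rest ⊤}   OUT={b:0, c:0; rest ⊤}

Merge at B4: IN[B4] = OUT[B3] ⊔ OUT[B5] = {a: ⊤, b: ⊤, c: 0, d: ⊤, e: ⊤, f: ⊤}

Answer: {a: ⊤, b: ⊤, c: 0, d: ⊤, e: ⊤, f: ⊤}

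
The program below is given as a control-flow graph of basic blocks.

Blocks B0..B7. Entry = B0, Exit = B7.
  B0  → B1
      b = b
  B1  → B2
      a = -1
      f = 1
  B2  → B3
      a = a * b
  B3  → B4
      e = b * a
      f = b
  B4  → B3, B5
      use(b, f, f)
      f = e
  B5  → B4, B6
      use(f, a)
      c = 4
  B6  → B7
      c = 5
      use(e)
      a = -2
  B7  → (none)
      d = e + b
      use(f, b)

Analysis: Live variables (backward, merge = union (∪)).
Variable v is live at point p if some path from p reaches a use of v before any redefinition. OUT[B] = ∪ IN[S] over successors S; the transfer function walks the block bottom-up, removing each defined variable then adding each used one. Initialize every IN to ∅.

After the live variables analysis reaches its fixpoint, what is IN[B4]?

Answer: {a, b, e, f}

Working:
Fixpoint table:
  B0:   IN={b}   OUT={b}
  B1:   IN={b}   OUT={a, b}
  B2:   IN={a, b}   OUT={a, b}
  B3:   IN={a, b}   OUT={a, b, e, f}
  B4:   IN={a, b, e, f}   OUT={a, b, e, f}
  B5:   IN={a, b, e, f}   OUT={a, b, e, f}
  B6:   IN={b, e, f}   OUT={b, e, f}
  B7:   IN={b, e, f}   OUT={}

Merge at B4: OUT[B4] = IN[B3] ⊔ IN[B5] = {a, b, e, f}
Applying B4's transfer function to that OUT value gives IN[B4] (row B4 above).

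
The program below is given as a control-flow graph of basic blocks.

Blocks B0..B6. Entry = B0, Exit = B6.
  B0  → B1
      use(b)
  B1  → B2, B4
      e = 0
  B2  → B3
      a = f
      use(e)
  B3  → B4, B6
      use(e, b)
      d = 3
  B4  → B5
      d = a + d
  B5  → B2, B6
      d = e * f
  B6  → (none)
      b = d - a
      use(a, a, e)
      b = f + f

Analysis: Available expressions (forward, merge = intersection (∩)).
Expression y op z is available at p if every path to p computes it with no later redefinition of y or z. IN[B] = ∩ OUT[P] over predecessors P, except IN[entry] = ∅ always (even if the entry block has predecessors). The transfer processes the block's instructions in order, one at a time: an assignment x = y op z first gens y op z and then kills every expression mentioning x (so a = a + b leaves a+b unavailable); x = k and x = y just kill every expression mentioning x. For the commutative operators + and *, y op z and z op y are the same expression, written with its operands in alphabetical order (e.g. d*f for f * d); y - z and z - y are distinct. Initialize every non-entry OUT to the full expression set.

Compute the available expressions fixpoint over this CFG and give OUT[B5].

Per-block solution:
  B0:   IN={}   OUT={}
  B1:   IN={}   OUT={}
  B2:   IN={}   OUT={}
  B3:   IN={}   OUT={}
  B4:   IN={}   OUT={}
  B5:   IN={}   OUT={e*f}
  B6:   IN={}   OUT={d-a, f+f}

Merge at B5: IN[B5] = OUT[B4] = {}
Applying B5's transfer function to that IN value gives OUT[B5] (row B5 above).

Answer: {e*f}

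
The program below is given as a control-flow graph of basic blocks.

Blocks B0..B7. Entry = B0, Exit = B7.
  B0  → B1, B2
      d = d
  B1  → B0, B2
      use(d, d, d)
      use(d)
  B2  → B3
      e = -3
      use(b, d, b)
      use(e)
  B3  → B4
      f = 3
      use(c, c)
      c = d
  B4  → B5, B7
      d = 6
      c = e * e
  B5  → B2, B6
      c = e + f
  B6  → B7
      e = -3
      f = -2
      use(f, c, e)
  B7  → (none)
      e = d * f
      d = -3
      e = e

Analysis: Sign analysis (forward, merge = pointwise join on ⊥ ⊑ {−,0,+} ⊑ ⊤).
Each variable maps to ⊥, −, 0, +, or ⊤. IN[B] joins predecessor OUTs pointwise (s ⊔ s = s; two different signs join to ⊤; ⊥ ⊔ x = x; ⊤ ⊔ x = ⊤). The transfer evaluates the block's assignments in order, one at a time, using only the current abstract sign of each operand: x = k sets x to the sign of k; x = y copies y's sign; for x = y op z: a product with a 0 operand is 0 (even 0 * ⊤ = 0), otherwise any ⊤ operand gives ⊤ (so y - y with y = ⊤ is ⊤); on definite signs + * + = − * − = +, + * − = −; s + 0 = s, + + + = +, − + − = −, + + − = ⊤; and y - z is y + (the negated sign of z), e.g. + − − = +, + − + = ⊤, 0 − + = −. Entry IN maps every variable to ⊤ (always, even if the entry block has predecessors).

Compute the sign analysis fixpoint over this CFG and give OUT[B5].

Answer: {a: ⊤, b: ⊤, c: ⊤, d: +, e: -, f: +}

Trace:
Fixpoint table:
  B0:   IN=(all ⊤)   OUT=(all ⊤)
  B1:   IN=(all ⊤)   OUT=(all ⊤)
  B2:   IN=(all ⊤)   OUT={e:-; rest ⊤}
  B3:   IN={e:-; rest ⊤}   OUT={e:-, f:+; rest ⊤}
  B4:   IN={e:-, f:+; rest ⊤}   OUT={c:+, d:+, e:-, f:+; rest ⊤}
  B5:   IN={c:+, d:+, e:-, f:+; rest ⊤}   OUT={d:+, e:-, f:+; rest ⊤}
  B6:   IN={d:+, e:-, f:+; rest ⊤}   OUT={d:+, e:-, f:-; rest ⊤}
  B7:   IN={d:+, e:-; rest ⊤}   OUT={d:-; rest ⊤}

Merge at B5: IN[B5] = OUT[B4] = {a: ⊤, b: ⊤, c: +, d: +, e: -, f: +}
Applying B5's transfer function to that IN value gives OUT[B5] (row B5 above).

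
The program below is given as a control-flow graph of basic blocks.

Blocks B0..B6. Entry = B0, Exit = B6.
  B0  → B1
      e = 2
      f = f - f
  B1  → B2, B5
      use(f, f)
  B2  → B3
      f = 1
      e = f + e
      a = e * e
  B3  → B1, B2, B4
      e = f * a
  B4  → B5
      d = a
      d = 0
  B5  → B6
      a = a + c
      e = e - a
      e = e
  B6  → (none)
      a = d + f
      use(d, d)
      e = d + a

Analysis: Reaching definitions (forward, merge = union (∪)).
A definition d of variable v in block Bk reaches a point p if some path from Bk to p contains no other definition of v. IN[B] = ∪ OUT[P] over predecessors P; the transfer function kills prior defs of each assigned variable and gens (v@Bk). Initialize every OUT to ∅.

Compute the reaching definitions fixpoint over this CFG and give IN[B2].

Answer: {a@B2, e@B0, e@B3, f@B0, f@B2}

Derivation:
Per-block solution:
  B0: | IN={} | OUT={e@B0, f@B0}
  B1: | IN={a@B2, e@B0, e@B3, f@B0, f@B2} | OUT={a@B2, e@B0, e@B3, f@B0, f@B2}
  B2: | IN={a@B2, e@B0, e@B3, f@B0, f@B2} | OUT={a@B2, e@B2, f@B2}
  B3: | IN={a@B2, e@B2, f@B2} | OUT={a@B2, e@B3, f@B2}
  B4: | IN={a@B2, e@B3, f@B2} | OUT={a@B2, d@B4, e@B3, f@B2}
  B5: | IN={a@B2, d@B4, e@B0, e@B3, f@B0, f@B2} | OUT={a@B5, d@B4, e@B5, f@B0, f@B2}
  B6: | IN={a@B5, d@B4, e@B5, f@B0, f@B2} | OUT={a@B6, d@B4, e@B6, f@B0, f@B2}

Merge at B2: IN[B2] = OUT[B1] ⊔ OUT[B3] = {a@B2, e@B0, e@B3, f@B0, f@B2}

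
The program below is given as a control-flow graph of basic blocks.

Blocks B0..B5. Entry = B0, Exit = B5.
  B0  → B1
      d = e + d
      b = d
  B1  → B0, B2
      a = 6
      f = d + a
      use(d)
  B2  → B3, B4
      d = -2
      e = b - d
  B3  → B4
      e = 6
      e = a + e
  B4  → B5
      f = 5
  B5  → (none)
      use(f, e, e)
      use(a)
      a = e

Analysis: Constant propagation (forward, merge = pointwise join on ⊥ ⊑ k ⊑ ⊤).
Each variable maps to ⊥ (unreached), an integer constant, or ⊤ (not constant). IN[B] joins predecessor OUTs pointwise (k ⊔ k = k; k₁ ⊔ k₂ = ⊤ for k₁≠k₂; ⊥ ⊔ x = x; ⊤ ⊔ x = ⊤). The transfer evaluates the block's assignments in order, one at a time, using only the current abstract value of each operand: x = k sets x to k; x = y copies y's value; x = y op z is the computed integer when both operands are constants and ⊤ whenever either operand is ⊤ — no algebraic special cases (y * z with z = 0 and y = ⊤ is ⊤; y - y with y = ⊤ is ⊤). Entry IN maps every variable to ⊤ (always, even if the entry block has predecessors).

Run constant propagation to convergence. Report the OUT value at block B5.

Fixpoint table:
  B0:   IN=(all ⊤)   OUT=(all ⊤)
  B1:   IN=(all ⊤)   OUT={a:6; rest ⊤}
  B2:   IN={a:6; rest ⊤}   OUT={a:6, d:-2; rest ⊤}
  B3:   IN={a:6, d:-2; rest ⊤}   OUT={a:6, d:-2, e:12; rest ⊤}
  B4:   IN={a:6, d:-2; rest ⊤}   OUT={a:6, d:-2, f:5; rest ⊤}
  B5:   IN={a:6, d:-2, f:5; rest ⊤}   OUT={d:-2, f:5; rest ⊤}

Merge at B5: IN[B5] = OUT[B4] = {a: 6, b: ⊤, c: ⊤, d: -2, e: ⊤, f: 5}
Applying B5's transfer function to that IN value gives OUT[B5] (row B5 above).

Answer: {a: ⊤, b: ⊤, c: ⊤, d: -2, e: ⊤, f: 5}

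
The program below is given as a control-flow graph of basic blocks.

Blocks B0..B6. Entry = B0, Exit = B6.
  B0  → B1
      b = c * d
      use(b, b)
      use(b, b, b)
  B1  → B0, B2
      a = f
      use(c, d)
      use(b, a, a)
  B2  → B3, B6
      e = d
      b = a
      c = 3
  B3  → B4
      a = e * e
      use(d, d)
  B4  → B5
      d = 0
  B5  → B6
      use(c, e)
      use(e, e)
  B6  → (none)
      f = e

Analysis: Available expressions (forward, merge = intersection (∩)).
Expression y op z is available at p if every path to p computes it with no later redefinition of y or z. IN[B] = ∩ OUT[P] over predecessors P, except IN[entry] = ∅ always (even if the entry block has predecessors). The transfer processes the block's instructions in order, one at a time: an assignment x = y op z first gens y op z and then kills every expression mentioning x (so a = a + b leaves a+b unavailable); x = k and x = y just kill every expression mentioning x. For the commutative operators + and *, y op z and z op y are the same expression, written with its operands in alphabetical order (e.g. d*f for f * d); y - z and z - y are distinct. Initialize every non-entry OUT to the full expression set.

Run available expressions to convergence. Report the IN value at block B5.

Converged values:
  B0: | IN={} | OUT={c*d}
  B1: | IN={c*d} | OUT={c*d}
  B2: | IN={c*d} | OUT={}
  B3: | IN={} | OUT={e*e}
  B4: | IN={e*e} | OUT={e*e}
  B5: | IN={e*e} | OUT={e*e}
  B6: | IN={} | OUT={}

Merge at B5: IN[B5] = OUT[B4] = {e*e}

Answer: {e*e}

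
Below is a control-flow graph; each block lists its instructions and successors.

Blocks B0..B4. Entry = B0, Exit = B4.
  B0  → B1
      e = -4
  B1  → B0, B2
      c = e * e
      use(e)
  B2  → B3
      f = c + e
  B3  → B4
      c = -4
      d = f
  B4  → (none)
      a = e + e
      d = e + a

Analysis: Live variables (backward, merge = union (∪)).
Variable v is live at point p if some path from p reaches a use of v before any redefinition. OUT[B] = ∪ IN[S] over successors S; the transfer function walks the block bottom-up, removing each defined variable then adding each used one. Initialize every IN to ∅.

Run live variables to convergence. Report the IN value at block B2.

Per-block solution:
  B0: | IN={} | OUT={e}
  B1: | IN={e} | OUT={c, e}
  B2: | IN={c, e} | OUT={e, f}
  B3: | IN={e, f} | OUT={e}
  B4: | IN={e} | OUT={}

Merge at B2: OUT[B2] = IN[B3] = {e, f}
Applying B2's transfer function to that OUT value gives IN[B2] (row B2 above).

Answer: {c, e}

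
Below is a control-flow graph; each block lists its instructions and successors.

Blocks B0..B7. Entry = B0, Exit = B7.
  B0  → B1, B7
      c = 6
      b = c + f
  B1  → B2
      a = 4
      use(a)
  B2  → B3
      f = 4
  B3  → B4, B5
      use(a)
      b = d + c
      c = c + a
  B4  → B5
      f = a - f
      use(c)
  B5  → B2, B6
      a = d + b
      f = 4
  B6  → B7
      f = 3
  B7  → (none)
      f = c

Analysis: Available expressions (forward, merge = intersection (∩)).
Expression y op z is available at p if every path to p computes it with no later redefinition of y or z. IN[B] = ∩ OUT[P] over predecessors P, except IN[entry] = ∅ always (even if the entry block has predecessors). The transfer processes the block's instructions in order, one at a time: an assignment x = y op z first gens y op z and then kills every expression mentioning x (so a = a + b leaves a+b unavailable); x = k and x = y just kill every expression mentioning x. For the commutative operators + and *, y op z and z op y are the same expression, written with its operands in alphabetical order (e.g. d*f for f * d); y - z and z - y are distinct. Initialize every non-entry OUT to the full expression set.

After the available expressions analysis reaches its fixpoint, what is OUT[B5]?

Answer: {b+d}

Derivation:
Per-block solution:
  B0: | IN={} | OUT={c+f}
  B1: | IN={c+f} | OUT={c+f}
  B2: | IN={} | OUT={}
  B3: | IN={} | OUT={}
  B4: | IN={} | OUT={}
  B5: | IN={} | OUT={b+d}
  B6: | IN={b+d} | OUT={b+d}
  B7: | IN={} | OUT={}

Merge at B5: IN[B5] = OUT[B3] ∩ OUT[B4] = {}
Applying B5's transfer function to that IN value gives OUT[B5] (row B5 above).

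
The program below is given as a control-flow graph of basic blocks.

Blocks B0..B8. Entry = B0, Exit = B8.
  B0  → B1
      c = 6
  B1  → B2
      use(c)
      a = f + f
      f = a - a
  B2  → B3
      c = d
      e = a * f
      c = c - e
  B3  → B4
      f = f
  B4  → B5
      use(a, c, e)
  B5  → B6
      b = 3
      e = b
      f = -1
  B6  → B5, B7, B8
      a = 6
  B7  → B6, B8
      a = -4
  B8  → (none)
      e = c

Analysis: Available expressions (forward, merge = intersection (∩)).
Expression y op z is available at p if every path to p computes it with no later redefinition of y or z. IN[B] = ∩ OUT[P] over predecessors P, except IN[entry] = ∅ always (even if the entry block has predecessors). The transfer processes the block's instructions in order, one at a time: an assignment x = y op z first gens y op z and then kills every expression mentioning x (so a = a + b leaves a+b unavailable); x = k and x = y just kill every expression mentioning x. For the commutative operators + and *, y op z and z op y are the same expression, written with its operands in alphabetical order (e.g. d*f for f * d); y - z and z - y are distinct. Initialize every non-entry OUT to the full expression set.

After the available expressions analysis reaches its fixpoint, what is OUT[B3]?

Fixpoint table:
  B0:   IN={}   OUT={}
  B1:   IN={}   OUT={a-a}
  B2:   IN={a-a}   OUT={a*f, a-a}
  B3:   IN={a*f, a-a}   OUT={a-a}
  B4:   IN={a-a}   OUT={a-a}
  B5:   IN={}   OUT={}
  B6:   IN={}   OUT={}
  B7:   IN={}   OUT={}
  B8:   IN={}   OUT={}

Merge at B3: IN[B3] = OUT[B2] = {a*f, a-a}
Applying B3's transfer function to that IN value gives OUT[B3] (row B3 above).

Answer: {a-a}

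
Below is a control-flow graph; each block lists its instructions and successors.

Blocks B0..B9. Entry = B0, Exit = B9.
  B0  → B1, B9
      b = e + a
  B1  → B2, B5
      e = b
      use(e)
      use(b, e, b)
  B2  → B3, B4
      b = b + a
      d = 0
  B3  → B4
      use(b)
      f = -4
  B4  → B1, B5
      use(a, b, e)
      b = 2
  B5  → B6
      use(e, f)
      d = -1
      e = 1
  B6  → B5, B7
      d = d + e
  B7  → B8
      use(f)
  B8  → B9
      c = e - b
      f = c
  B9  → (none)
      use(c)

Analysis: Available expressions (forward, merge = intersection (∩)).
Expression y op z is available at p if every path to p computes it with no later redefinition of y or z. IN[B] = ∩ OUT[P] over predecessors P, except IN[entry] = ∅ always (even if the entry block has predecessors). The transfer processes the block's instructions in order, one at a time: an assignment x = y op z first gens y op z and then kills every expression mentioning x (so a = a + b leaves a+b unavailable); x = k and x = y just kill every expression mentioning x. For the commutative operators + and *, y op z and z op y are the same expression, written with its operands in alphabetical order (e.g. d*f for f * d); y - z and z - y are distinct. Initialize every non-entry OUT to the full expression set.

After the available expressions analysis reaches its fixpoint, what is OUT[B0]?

Answer: {a+e}

Working:
Per-block solution:
  B0:  IN={}  OUT={a+e}
  B1:  IN={}  OUT={}
  B2:  IN={}  OUT={}
  B3:  IN={}  OUT={}
  B4:  IN={}  OUT={}
  B5:  IN={}  OUT={}
  B6:  IN={}  OUT={}
  B7:  IN={}  OUT={}
  B8:  IN={}  OUT={e-b}
  B9:  IN={}  OUT={}

B0 is the boundary node: IN[B0] = {}
Applying B0's transfer function to that IN value gives OUT[B0] (row B0 above).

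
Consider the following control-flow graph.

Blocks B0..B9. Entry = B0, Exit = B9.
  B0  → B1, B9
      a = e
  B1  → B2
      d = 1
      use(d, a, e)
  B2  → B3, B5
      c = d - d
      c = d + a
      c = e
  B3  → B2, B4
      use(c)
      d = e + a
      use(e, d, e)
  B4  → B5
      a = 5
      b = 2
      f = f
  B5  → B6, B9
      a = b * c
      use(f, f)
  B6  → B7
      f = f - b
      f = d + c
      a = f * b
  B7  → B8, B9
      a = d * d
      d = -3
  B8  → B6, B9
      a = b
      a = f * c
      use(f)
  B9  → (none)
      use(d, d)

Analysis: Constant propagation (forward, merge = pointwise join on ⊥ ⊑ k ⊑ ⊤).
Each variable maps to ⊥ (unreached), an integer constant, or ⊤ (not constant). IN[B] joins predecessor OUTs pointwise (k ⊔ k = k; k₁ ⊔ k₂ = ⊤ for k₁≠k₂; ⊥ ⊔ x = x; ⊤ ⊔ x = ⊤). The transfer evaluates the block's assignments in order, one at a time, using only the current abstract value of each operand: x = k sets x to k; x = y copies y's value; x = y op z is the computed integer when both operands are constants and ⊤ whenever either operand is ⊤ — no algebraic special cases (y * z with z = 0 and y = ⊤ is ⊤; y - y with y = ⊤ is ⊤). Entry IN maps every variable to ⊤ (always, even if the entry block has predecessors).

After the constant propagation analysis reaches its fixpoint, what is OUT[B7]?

Answer: {a: ⊤, b: ⊤, c: ⊤, d: -3, e: ⊤, f: ⊤}

Derivation:
Per-block solution:
  B0: | IN=(all ⊤) | OUT=(all ⊤)
  B1: | IN=(all ⊤) | OUT={d:1; rest ⊤}
  B2: | IN=(all ⊤) | OUT=(all ⊤)
  B3: | IN=(all ⊤) | OUT=(all ⊤)
  B4: | IN=(all ⊤) | OUT={a:5, b:2; rest ⊤}
  B5: | IN=(all ⊤) | OUT=(all ⊤)
  B6: | IN=(all ⊤) | OUT=(all ⊤)
  B7: | IN=(all ⊤) | OUT={d:-3; rest ⊤}
  B8: | IN={d:-3; rest ⊤} | OUT={d:-3; rest ⊤}
  B9: | IN=(all ⊤) | OUT=(all ⊤)

Merge at B7: IN[B7] = OUT[B6] = {a: ⊤, b: ⊤, c: ⊤, d: ⊤, e: ⊤, f: ⊤}
Applying B7's transfer function to that IN value gives OUT[B7] (row B7 above).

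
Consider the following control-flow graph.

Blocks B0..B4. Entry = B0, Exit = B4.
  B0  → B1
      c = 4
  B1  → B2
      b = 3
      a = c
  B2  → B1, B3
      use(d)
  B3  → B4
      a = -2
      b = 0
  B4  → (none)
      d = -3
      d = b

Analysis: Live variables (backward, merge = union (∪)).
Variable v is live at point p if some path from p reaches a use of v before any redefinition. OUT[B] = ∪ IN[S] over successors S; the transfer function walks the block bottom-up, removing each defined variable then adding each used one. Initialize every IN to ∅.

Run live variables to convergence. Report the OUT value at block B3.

Answer: {b}

Trace:
Fixpoint table:
  B0:   IN={d}   OUT={c, d}
  B1:   IN={c, d}   OUT={c, d}
  B2:   IN={c, d}   OUT={c, d}
  B3:   IN={}   OUT={b}
  B4:   IN={b}   OUT={}

Merge at B3: OUT[B3] = IN[B4] = {b}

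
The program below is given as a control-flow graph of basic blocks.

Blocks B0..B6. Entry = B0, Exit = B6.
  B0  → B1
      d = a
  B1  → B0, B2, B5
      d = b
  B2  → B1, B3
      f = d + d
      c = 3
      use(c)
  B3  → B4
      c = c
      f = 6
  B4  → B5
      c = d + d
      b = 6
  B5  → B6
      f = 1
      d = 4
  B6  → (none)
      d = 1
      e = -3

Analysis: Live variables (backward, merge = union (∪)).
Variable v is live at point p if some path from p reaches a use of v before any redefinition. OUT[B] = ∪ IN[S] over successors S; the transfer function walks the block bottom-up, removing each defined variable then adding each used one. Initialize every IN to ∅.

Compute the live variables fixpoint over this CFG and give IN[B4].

Answer: {d}

Derivation:
Per-block solution:
  B0:   IN={a, b}   OUT={a, b}
  B1:   IN={a, b}   OUT={a, b, d}
  B2:   IN={a, b, d}   OUT={a, b, c, d}
  B3:   IN={c, d}   OUT={d}
  B4:   IN={d}   OUT={}
  B5:   IN={}   OUT={}
  B6:   IN={}   OUT={}

Merge at B4: OUT[B4] = IN[B5] = {}
Applying B4's transfer function to that OUT value gives IN[B4] (row B4 above).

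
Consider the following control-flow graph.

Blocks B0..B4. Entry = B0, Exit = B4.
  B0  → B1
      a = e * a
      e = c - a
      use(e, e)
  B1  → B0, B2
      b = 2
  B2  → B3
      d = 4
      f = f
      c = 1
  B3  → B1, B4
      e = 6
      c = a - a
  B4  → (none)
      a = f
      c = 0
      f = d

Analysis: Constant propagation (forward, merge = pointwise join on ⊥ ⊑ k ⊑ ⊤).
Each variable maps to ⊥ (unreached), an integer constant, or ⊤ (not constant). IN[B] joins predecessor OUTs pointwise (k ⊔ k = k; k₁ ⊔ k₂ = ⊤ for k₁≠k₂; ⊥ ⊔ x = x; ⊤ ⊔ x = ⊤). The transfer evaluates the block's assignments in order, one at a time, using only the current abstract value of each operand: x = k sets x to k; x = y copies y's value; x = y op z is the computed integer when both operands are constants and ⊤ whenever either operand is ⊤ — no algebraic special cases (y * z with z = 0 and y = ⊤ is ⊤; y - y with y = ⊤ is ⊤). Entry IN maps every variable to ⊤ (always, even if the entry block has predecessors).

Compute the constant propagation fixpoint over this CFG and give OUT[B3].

Fixpoint table:
  B0:  IN=(all ⊤)  OUT=(all ⊤)
  B1:  IN=(all ⊤)  OUT={b:2; rest ⊤}
  B2:  IN={b:2; rest ⊤}  OUT={b:2, c:1, d:4; rest ⊤}
  B3:  IN={b:2, c:1, d:4; rest ⊤}  OUT={b:2, d:4, e:6; rest ⊤}
  B4:  IN={b:2, d:4, e:6; rest ⊤}  OUT={b:2, c:0, d:4, e:6, f:4; rest ⊤}

Merge at B3: IN[B3] = OUT[B2] = {a: ⊤, b: 2, c: 1, d: 4, e: ⊤, f: ⊤}
Applying B3's transfer function to that IN value gives OUT[B3] (row B3 above).

Answer: {a: ⊤, b: 2, c: ⊤, d: 4, e: 6, f: ⊤}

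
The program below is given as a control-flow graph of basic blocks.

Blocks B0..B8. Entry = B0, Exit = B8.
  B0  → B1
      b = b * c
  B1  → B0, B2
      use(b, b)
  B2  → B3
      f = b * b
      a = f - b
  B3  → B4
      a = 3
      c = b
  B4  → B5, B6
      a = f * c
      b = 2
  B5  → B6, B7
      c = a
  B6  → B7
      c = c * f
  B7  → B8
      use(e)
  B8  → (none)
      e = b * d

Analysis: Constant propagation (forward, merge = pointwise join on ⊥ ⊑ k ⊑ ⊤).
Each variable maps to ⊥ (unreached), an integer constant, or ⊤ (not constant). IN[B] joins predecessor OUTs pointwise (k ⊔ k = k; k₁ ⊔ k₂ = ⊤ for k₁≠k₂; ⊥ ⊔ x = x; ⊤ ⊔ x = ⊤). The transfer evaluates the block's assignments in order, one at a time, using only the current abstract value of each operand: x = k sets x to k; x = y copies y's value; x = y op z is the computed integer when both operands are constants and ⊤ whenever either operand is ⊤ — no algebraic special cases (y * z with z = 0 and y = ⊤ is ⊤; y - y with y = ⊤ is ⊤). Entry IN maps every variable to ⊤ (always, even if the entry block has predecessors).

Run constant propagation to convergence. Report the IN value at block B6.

Answer: {a: ⊤, b: 2, c: ⊤, d: ⊤, e: ⊤, f: ⊤}

Trace:
Fixpoint table:
  B0:   IN=(all ⊤)   OUT=(all ⊤)
  B1:   IN=(all ⊤)   OUT=(all ⊤)
  B2:   IN=(all ⊤)   OUT=(all ⊤)
  B3:   IN=(all ⊤)   OUT={a:3; rest ⊤}
  B4:   IN={a:3; rest ⊤}   OUT={b:2; rest ⊤}
  B5:   IN={b:2; rest ⊤}   OUT={b:2; rest ⊤}
  B6:   IN={b:2; rest ⊤}   OUT={b:2; rest ⊤}
  B7:   IN={b:2; rest ⊤}   OUT={b:2; rest ⊤}
  B8:   IN={b:2; rest ⊤}   OUT={b:2; rest ⊤}

Merge at B6: IN[B6] = OUT[B4] ⊔ OUT[B5] = {a: ⊤, b: 2, c: ⊤, d: ⊤, e: ⊤, f: ⊤}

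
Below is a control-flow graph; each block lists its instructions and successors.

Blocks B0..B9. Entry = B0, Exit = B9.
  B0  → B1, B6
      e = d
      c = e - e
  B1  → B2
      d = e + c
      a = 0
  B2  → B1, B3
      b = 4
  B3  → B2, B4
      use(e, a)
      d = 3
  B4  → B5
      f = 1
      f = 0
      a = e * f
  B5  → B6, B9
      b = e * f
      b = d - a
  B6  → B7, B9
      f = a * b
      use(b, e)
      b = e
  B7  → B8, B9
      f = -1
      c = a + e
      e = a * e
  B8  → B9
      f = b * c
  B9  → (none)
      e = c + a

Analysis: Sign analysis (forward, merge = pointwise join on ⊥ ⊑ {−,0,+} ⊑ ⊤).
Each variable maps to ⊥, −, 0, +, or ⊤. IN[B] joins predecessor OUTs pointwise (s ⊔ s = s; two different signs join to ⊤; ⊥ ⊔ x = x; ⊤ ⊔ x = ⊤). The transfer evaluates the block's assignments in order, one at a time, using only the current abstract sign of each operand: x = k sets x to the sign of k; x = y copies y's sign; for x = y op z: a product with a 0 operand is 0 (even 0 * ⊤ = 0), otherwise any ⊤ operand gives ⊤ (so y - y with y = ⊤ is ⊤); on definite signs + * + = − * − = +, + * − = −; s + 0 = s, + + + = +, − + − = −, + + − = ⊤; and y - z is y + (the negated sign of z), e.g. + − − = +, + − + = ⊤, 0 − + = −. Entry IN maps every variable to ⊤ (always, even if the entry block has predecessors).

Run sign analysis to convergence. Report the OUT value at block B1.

Per-block solution:
  B0:  IN=(all ⊤)  OUT=(all ⊤)
  B1:  IN=(all ⊤)  OUT={a:0; rest ⊤}
  B2:  IN={a:0; rest ⊤}  OUT={a:0, b:+; rest ⊤}
  B3:  IN={a:0, b:+; rest ⊤}  OUT={a:0, b:+, d:+; rest ⊤}
  B4:  IN={a:0, b:+, d:+; rest ⊤}  OUT={a:0, b:+, d:+, f:0; rest ⊤}
  B5:  IN={a:0, b:+, d:+, f:0; rest ⊤}  OUT={a:0, b:+, d:+, f:0; rest ⊤}
  B6:  IN=(all ⊤)  OUT=(all ⊤)
  B7:  IN=(all ⊤)  OUT={f:-; rest ⊤}
  B8:  IN={f:-; rest ⊤}  OUT=(all ⊤)
  B9:  IN=(all ⊤)  OUT=(all ⊤)

Merge at B1: IN[B1] = OUT[B0] ⊔ OUT[B2] = {a: ⊤, b: ⊤, c: ⊤, d: ⊤, e: ⊤, f: ⊤}
Applying B1's transfer function to that IN value gives OUT[B1] (row B1 above).

Answer: {a: 0, b: ⊤, c: ⊤, d: ⊤, e: ⊤, f: ⊤}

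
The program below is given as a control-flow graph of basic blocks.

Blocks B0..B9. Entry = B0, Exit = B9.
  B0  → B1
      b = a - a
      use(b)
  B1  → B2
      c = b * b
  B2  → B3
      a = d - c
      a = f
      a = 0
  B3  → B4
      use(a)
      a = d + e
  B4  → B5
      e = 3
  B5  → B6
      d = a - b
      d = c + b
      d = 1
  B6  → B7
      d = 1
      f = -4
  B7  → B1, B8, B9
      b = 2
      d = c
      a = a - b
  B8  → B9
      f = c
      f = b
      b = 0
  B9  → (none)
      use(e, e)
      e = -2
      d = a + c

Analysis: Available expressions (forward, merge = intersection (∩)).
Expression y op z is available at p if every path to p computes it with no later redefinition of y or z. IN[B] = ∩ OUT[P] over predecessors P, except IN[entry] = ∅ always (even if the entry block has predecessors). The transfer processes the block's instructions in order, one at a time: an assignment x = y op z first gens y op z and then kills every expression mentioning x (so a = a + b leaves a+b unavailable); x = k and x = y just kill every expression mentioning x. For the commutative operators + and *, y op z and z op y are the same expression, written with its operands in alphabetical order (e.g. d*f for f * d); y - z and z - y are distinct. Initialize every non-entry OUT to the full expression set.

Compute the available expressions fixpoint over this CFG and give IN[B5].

Per-block solution:
  B0:   IN={}   OUT={a-a}
  B1:   IN={}   OUT={b*b}
  B2:   IN={b*b}   OUT={b*b, d-c}
  B3:   IN={b*b, d-c}   OUT={b*b, d+e, d-c}
  B4:   IN={b*b, d+e, d-c}   OUT={b*b, d-c}
  B5:   IN={b*b, d-c}   OUT={a-b, b*b, b+c}
  B6:   IN={a-b, b*b, b+c}   OUT={a-b, b*b, b+c}
  B7:   IN={a-b, b*b, b+c}   OUT={}
  B8:   IN={}   OUT={}
  B9:   IN={}   OUT={a+c}

Merge at B5: IN[B5] = OUT[B4] = {b*b, d-c}

Answer: {b*b, d-c}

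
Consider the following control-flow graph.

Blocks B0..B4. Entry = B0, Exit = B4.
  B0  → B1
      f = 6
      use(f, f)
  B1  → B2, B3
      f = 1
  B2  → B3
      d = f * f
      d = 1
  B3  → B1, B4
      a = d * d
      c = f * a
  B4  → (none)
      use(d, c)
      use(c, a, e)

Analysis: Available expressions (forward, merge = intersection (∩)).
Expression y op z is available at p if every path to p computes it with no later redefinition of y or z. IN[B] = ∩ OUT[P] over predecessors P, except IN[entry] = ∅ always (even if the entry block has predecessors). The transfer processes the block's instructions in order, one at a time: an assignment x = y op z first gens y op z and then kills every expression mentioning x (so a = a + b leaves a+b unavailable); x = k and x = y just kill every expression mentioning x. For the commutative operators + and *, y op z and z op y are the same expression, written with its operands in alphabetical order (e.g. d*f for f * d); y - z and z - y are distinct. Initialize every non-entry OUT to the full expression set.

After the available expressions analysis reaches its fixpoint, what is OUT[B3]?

Per-block solution:
  B0:   IN={}   OUT={}
  B1:   IN={}   OUT={}
  B2:   IN={}   OUT={f*f}
  B3:   IN={}   OUT={a*f, d*d}
  B4:   IN={a*f, d*d}   OUT={a*f, d*d}

Merge at B3: IN[B3] = OUT[B1] ∩ OUT[B2] = {}
Applying B3's transfer function to that IN value gives OUT[B3] (row B3 above).

Answer: {a*f, d*d}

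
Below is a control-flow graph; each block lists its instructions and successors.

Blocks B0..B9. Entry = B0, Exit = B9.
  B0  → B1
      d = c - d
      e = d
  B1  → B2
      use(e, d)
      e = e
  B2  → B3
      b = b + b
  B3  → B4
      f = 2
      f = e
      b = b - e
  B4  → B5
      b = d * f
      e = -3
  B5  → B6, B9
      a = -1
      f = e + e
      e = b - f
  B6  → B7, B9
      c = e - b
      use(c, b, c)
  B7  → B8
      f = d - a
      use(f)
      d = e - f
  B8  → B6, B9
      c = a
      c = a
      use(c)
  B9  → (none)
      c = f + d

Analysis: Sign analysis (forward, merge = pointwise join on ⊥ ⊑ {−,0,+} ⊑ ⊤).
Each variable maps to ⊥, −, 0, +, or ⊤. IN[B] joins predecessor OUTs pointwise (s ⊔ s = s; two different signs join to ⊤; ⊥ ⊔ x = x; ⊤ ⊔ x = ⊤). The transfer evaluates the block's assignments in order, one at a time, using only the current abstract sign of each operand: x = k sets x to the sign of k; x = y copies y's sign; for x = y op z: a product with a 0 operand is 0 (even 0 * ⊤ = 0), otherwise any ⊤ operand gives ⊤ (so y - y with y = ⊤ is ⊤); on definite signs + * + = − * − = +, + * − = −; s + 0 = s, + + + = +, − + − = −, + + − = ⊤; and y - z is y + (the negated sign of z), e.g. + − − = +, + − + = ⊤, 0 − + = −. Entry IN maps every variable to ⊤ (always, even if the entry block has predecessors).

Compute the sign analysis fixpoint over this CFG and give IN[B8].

Answer: {a: -, b: ⊤, c: ⊤, d: ⊤, e: ⊤, f: ⊤}

Derivation:
Fixpoint table:
  B0:   IN=(all ⊤)   OUT=(all ⊤)
  B1:   IN=(all ⊤)   OUT=(all ⊤)
  B2:   IN=(all ⊤)   OUT=(all ⊤)
  B3:   IN=(all ⊤)   OUT=(all ⊤)
  B4:   IN=(all ⊤)   OUT={e:-; rest ⊤}
  B5:   IN={e:-; rest ⊤}   OUT={a:-, f:-; rest ⊤}
  B6:   IN={a:-; rest ⊤}   OUT={a:-; rest ⊤}
  B7:   IN={a:-; rest ⊤}   OUT={a:-; rest ⊤}
  B8:   IN={a:-; rest ⊤}   OUT={a:-, c:-; rest ⊤}
  B9:   IN={a:-; rest ⊤}   OUT={a:-; rest ⊤}

Merge at B8: IN[B8] = OUT[B7] = {a: -, b: ⊤, c: ⊤, d: ⊤, e: ⊤, f: ⊤}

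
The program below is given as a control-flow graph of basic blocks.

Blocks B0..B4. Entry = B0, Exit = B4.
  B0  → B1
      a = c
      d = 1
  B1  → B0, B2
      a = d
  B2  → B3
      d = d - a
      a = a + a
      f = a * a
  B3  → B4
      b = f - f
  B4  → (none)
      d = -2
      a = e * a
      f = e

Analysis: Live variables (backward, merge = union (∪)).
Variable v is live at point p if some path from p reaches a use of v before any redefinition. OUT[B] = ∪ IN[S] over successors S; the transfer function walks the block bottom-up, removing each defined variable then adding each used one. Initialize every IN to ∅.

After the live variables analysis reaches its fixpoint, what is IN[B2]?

Converged values:
  B0:  IN={c, e}  OUT={c, d, e}
  B1:  IN={c, d, e}  OUT={a, c, d, e}
  B2:  IN={a, d, e}  OUT={a, e, f}
  B3:  IN={a, e, f}  OUT={a, e}
  B4:  IN={a, e}  OUT={}

Merge at B2: OUT[B2] = IN[B3] = {a, e, f}
Applying B2's transfer function to that OUT value gives IN[B2] (row B2 above).

Answer: {a, d, e}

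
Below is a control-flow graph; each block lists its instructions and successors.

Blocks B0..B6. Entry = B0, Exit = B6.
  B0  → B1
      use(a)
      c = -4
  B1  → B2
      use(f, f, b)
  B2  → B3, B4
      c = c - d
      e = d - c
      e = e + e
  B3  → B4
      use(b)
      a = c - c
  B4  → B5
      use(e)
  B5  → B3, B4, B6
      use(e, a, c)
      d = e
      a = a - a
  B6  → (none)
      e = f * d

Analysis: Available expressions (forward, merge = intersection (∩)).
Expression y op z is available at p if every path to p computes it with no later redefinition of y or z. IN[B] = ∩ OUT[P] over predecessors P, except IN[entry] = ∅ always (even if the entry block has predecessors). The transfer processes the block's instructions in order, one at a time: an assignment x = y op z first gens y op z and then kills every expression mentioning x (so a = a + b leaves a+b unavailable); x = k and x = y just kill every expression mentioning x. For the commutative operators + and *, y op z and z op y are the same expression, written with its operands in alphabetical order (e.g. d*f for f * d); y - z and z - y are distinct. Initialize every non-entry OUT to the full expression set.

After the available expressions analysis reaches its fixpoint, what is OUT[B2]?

Answer: {d-c}

Derivation:
Converged values:
  B0:   IN={}   OUT={}
  B1:   IN={}   OUT={}
  B2:   IN={}   OUT={d-c}
  B3:   IN={}   OUT={c-c}
  B4:   IN={}   OUT={}
  B5:   IN={}   OUT={}
  B6:   IN={}   OUT={d*f}

Merge at B2: IN[B2] = OUT[B1] = {}
Applying B2's transfer function to that IN value gives OUT[B2] (row B2 above).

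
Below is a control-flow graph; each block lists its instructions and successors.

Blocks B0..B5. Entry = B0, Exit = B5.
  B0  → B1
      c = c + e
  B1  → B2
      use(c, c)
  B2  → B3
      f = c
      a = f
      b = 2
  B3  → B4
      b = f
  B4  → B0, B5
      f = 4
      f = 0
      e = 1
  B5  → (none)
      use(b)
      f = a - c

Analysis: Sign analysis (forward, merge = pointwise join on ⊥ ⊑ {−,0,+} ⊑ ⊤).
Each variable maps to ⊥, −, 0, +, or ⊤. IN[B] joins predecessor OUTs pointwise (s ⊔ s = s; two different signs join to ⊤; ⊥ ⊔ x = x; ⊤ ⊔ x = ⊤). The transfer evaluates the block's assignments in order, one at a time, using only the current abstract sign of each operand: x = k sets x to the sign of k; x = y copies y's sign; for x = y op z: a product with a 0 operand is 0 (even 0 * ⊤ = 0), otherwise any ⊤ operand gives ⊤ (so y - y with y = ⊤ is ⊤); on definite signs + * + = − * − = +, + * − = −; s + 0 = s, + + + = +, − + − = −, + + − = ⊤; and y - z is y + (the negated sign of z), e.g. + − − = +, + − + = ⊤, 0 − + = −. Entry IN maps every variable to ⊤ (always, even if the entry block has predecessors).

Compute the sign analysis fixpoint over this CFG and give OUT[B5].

Converged values:
  B0: | IN=(all ⊤) | OUT=(all ⊤)
  B1: | IN=(all ⊤) | OUT=(all ⊤)
  B2: | IN=(all ⊤) | OUT={b:+; rest ⊤}
  B3: | IN={b:+; rest ⊤} | OUT=(all ⊤)
  B4: | IN=(all ⊤) | OUT={e:+, f:0; rest ⊤}
  B5: | IN={e:+, f:0; rest ⊤} | OUT={e:+; rest ⊤}

Merge at B5: IN[B5] = OUT[B4] = {a: ⊤, b: ⊤, c: ⊤, d: ⊤, e: +, f: 0}
Applying B5's transfer function to that IN value gives OUT[B5] (row B5 above).

Answer: {a: ⊤, b: ⊤, c: ⊤, d: ⊤, e: +, f: ⊤}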